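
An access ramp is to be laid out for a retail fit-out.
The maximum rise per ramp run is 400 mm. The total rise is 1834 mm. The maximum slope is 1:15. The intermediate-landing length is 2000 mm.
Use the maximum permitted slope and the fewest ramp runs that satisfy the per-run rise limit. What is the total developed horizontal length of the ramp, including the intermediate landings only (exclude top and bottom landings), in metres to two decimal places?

35.51 m

1834 / 400 = 4.58, so 5 ramp runs are needed. That means 4 intermediate landings.
Horizontal run for 1834 mm of rise at 1:15 is 1834 × 15 = 27510 mm.
4 intermediate landings contribute 4 × 2000 = 8000 mm.
Total developed length = 27510 + 8000 = 35510 mm.
= 35.51 m.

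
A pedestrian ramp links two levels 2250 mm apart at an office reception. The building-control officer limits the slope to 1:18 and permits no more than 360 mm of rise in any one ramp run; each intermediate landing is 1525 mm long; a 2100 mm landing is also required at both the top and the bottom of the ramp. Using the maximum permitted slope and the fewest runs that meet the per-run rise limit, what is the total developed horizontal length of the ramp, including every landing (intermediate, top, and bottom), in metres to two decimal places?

2250 / 360 = 6.25, so 7 ramp runs are needed. That means 6 intermediate landings.
Horizontal run for 2250 mm of rise at 1:18 is 2250 × 18 = 40500 mm.
6 intermediate landings contribute 6 × 1525 = 9150 mm.
Top and bottom landings: 2 × 2100 = 4200 mm.
Total = 40500 + 9150 + 4200 = 53850 mm.
= 53.85 m.

53.85 m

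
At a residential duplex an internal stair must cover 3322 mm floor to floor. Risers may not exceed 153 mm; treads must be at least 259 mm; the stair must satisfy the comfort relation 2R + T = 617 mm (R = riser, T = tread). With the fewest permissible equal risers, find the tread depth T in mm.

315 mm

At most 153 each: 3322/153 = 21.71, giving 22 risers.
Riser R = 3322 / 22 = 151 mm, within the 153 mm limit.
From 2R + T = 617: T = 617 − 302 = 315 mm.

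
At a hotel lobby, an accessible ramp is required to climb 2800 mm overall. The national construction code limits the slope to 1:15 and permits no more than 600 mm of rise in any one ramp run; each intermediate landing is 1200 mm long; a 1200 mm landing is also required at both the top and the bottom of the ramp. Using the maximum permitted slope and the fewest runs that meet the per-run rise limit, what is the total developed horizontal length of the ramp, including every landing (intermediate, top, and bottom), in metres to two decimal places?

2800 / 600 = 4.667 → round up to 5 ramp runs. That means 4 intermediate landings.
Ramp run (horizontal) at 1:15: 2800 × 15 = 42000 mm.
4 intermediate landings contribute 4 × 1200 = 4800 mm.
Top and bottom landings: 2 × 1200 = 2400 mm.
Total = 42000 + 4800 + 2400 = 49200 mm.
= 49.20 m.

49.20 m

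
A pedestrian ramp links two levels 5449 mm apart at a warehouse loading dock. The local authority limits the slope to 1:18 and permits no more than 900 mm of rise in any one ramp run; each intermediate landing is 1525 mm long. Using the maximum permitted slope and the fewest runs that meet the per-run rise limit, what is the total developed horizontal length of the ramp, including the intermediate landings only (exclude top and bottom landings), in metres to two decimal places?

At most 900 each: 5449/900 = 6.05, giving 7 ramp runs. That means 6 intermediate landings.
Horizontal run for 5449 mm of rise at 1:18 is 5449 × 18 = 98082 mm.
6 intermediate landings contribute 6 × 1525 = 9150 mm.
Developed length = 98082 + 9150 = 107232 mm.
= 107.23 m.

107.23 m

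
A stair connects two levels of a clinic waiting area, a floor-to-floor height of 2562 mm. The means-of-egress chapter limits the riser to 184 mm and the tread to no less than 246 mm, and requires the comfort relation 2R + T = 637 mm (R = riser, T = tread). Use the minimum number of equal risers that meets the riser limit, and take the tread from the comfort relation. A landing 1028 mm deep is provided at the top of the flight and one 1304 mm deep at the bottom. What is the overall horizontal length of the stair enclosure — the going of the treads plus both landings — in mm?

5855 mm

⌈2562/184⌉ = 14 risers.
R = 2562 ÷ 14 = 183 mm.
From 2R + T = 637: T = 637 − 366 = 271 mm.
14 risers give 13 treads; going = 13 × 271 = 3523 mm.
Enclosure = 3523 + 1028 + 1304 = 5855 mm.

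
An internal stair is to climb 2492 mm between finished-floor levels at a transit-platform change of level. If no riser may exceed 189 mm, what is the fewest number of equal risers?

14 risers

2492 / 189 = 13.185 → round up to 14 risers.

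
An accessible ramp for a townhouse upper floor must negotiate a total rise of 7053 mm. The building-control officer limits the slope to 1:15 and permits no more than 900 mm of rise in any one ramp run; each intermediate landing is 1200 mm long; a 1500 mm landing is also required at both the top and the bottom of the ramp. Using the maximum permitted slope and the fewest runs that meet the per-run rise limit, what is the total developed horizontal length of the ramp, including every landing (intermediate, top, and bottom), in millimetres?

7053 / 900 = 7.837 → round up to 8 ramp runs. That means 7 intermediate landings.
Horizontal run for 7053 mm of rise at 1:15 is 7053 × 15 = 105795 mm.
Intermediate landings: 7 × 1200 = 8400 mm.
Top and bottom landings: 2 × 1500 = 3000 mm.
Total = 105795 + 8400 + 3000 = 117195 mm.

117195 mm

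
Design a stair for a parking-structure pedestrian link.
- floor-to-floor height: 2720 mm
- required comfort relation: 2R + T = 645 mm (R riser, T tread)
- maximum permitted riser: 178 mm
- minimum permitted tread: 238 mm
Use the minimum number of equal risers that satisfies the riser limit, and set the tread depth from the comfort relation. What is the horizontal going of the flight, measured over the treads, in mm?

2720 / 178 = 15.28, so 16 risers are needed.
Riser R = 2720 / 16 = 170 mm, within the 178 mm limit.
From 2R + T = 645: T = 645 − 340 = 305 mm.
16 risers give 15 treads; going = 15 × 305 = 4575 mm.

4575 mm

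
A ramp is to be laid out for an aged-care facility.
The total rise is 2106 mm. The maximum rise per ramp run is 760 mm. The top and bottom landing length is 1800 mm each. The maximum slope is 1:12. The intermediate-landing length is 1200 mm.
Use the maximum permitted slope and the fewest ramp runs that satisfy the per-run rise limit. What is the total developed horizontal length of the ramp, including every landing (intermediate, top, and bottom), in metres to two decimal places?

⌈2106/760⌉ = 3 ramp runs. That means 2 intermediate landings.
Ramp run (horizontal) at 1:12: 2106 × 12 = 25272 mm.
Intermediate landings: 2 × 1200 = 2400 mm.
Top and bottom landings: 2 × 1800 = 3600 mm.
Total = 25272 + 2400 + 3600 = 31272 mm.
= 31.27 m.

31.27 m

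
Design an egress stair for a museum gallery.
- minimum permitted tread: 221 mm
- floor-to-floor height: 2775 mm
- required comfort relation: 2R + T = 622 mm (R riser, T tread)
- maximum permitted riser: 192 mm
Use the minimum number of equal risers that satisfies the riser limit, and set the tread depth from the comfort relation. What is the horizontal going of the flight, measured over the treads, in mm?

2775 / 192 = 14.453 → round up to 15 risers.
Riser R = 2775 / 15 = 185 mm, within the 192 mm limit.
T = 622 − 2·185 = 252 mm, which satisfies the 221 mm minimum.
15 risers give 14 treads; going = 14 × 252 = 3528 mm.

3528 mm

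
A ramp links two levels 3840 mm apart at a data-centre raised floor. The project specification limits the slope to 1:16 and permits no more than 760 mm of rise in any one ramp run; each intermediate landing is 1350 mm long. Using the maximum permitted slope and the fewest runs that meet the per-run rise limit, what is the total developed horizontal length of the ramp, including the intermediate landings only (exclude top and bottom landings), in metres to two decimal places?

68.19 m

3840 / 760 = 5.053 → round up to 6 ramp runs. That means 5 intermediate landings.
Ramp run (horizontal) at 1:16: 3840 × 16 = 61440 mm.
5 intermediate landings contribute 5 × 1350 = 6750 mm.
Developed length = 61440 + 6750 = 68190 mm.
= 68.19 m.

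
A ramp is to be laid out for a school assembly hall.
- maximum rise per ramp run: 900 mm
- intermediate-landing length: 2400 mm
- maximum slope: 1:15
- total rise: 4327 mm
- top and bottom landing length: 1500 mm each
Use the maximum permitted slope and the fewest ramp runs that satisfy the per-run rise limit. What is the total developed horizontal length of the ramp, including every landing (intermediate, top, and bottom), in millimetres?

⌈4327/900⌉ = 5 ramp runs. That means 4 intermediate landings.
Ramp run (horizontal) at 1:15: 4327 × 15 = 64905 mm.
Intermediate landings: 4 × 2400 = 9600 mm.
Top and bottom landings: 2 × 1500 = 3000 mm.
Total = 64905 + 9600 + 3000 = 77505 mm.

77505 mm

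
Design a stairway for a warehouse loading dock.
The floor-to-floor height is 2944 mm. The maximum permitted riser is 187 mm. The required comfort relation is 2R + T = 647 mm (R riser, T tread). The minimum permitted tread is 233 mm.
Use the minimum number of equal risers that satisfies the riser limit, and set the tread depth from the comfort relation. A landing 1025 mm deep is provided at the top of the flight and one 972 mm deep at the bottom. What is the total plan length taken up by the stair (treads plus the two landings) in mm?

6182 mm

2944 / 187 = 15.743 → round up to 16 risers.
Riser R = 2944 / 16 = 184 mm, within the 187 mm limit.
From 2R + T = 647: T = 647 − 368 = 279 mm.
Treads = 16 − 1 = 15; going = 15 × 279 = 4185 mm.
Enclosure = 4185 + 1025 + 972 = 6182 mm.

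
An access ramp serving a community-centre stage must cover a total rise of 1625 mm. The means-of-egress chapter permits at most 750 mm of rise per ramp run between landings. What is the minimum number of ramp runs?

At most 750 each: 1625/750 = 2.17, giving 3 ramp runs.

3 runs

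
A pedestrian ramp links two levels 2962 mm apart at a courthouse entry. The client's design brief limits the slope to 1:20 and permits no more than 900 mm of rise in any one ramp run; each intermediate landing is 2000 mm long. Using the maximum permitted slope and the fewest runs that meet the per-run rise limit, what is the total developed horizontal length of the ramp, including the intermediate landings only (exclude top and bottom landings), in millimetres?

65240 mm

At most 900 each: 2962/900 = 3.29, giving 4 ramp runs. That means 3 intermediate landings.
Ramp run (horizontal) at 1:20: 2962 × 20 = 59240 mm.
3 intermediate landings contribute 3 × 2000 = 6000 mm.
Total developed length = 59240 + 6000 = 65240 mm.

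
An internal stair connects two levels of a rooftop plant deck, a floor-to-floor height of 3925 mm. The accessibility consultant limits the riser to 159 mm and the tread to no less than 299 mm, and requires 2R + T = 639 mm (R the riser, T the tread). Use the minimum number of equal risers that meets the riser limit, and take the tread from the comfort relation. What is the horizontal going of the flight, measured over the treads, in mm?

7800 mm

⌈3925/159⌉ = 25 risers.
Riser R = 3925 / 25 = 157 mm, within the 159 mm limit.
From 2R + T = 639: T = 639 − 314 = 325 mm.
Treads = 25 − 1 = 24; going = 24 × 325 = 7800 mm.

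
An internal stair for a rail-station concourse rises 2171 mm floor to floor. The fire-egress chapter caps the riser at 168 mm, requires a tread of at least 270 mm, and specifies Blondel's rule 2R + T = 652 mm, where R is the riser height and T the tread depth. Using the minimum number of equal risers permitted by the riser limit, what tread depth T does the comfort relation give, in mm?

At most 168 each: 2171/168 = 12.92, giving 13 risers.
Riser R = 2171 / 13 = 167 mm, within the 168 mm limit.
From 2R + T = 652: T = 652 − 334 = 318 mm.

318 mm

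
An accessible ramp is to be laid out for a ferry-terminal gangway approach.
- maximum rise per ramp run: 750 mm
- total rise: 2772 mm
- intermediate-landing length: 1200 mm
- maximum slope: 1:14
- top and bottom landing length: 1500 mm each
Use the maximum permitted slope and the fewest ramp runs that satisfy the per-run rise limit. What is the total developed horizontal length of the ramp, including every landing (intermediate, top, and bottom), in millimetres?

2772 / 750 = 3.70, so 4 ramp runs are needed. That means 3 intermediate landings.
Horizontal run for 2772 mm of rise at 1:14 is 2772 × 14 = 38808 mm.
Intermediate landings: 3 × 1200 = 3600 mm.
Top and bottom landings: 2 × 1500 = 3000 mm.
Total = 38808 + 3600 + 3000 = 45408 mm.

45408 mm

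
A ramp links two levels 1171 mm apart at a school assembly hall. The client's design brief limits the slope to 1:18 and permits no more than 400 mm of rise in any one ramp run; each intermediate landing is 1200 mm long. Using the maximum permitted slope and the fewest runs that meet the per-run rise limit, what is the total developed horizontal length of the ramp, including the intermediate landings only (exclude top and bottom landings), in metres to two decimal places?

⌈1171/400⌉ = 3 ramp runs. That means 2 intermediate landings.
Horizontal run for 1171 mm of rise at 1:18 is 1171 × 18 = 21078 mm.
Intermediate landings: 2 × 1200 = 2400 mm.
Developed length = 21078 + 2400 = 23478 mm.
= 23.48 m.

23.48 m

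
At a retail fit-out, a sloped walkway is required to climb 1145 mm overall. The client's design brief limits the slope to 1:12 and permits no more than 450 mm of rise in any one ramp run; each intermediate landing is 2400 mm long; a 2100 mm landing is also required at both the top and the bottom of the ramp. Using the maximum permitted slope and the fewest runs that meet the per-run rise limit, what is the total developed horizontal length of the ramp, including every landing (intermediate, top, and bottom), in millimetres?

At most 450 each: 1145/450 = 2.54, giving 3 ramp runs. That means 2 intermediate landings.
Ramp run (horizontal) at 1:12: 1145 × 12 = 13740 mm.
2 intermediate landings contribute 2 × 2400 = 4800 mm.
Top and bottom landings: 2 × 2100 = 4200 mm.
Total = 13740 + 4800 + 4200 = 22740 mm.

22740 mm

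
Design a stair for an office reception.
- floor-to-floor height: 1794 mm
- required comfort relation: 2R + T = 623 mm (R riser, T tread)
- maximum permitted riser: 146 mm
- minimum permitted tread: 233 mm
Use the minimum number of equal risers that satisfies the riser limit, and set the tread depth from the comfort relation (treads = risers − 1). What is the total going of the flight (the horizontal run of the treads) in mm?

At most 146 each: 1794/146 = 12.29, giving 13 risers.
Riser R = 1794 / 13 = 138 mm, within the 146 mm limit.
Tread T = 623 − 2 × 138 = 347 mm (≥ 233 mm).
Going = (13 − 1) × 347 = 4164 mm.

4164 mm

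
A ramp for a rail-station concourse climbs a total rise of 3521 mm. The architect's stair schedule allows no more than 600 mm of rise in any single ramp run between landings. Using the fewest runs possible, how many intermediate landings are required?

3521 / 600 = 5.868 → round up to 6 ramp runs.
6 runs are separated by 5 intermediate landings.

5 intermediate landings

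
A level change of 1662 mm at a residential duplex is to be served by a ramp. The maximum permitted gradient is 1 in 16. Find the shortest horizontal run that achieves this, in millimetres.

At 1:16 the run is 16 × 1662 = 26592 mm.

26592 mm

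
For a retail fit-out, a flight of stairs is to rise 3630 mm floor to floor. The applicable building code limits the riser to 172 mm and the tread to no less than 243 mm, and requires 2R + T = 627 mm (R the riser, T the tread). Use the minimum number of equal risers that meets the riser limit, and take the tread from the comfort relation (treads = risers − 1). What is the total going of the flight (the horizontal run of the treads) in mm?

6237 mm

3630 / 172 = 21.105 → round up to 22 risers.
Riser R = 3630 / 22 = 165 mm, within the 172 mm limit.
From 2R + T = 627: T = 627 − 330 = 297 mm.
Going = (22 − 1) × 297 = 6237 mm.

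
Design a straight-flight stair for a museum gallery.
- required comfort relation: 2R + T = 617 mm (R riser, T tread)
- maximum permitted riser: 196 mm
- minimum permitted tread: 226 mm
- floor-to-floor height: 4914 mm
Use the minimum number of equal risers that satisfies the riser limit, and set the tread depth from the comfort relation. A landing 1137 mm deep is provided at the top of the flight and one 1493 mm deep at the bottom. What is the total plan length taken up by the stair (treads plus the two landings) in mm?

8605 mm

⌈4914/196⌉ = 26 risers.
Riser R = 4914 / 26 = 189 mm, within the 196 mm limit.
T = 617 − 2·189 = 239 mm, which satisfies the 226 mm minimum.
Treads = 26 − 1 = 25; going = 25 × 239 = 5975 mm.
Enclosure = 5975 + 1137 + 1493 = 8605 mm.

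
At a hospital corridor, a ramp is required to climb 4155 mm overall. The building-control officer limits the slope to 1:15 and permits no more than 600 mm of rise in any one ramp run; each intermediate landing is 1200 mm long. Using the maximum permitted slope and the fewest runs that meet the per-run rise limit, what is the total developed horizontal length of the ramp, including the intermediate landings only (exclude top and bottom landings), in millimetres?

69525 mm

4155 / 600 = 6.925 → round up to 7 ramp runs. That means 6 intermediate landings.
Ramp run (horizontal) at 1:15: 4155 × 15 = 62325 mm.
6 intermediate landings contribute 6 × 1200 = 7200 mm.
Developed length = 62325 + 7200 = 69525 mm.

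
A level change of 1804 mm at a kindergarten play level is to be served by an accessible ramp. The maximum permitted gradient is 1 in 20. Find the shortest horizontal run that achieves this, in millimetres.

At 1:20 the run is 20 × 1804 = 36080 mm.

36080 mm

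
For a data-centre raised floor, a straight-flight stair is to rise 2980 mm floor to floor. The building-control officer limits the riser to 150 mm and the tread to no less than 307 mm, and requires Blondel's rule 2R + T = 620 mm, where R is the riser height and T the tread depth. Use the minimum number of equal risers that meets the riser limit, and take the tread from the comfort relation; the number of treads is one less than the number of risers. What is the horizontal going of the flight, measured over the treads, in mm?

⌈2980/150⌉ = 20 risers.
R = 2980 ÷ 20 = 149 mm.
T = 620 − 2·149 = 322 mm, which satisfies the 307 mm minimum.
20 risers give 19 treads; going = 19 × 322 = 6118 mm.

6118 mm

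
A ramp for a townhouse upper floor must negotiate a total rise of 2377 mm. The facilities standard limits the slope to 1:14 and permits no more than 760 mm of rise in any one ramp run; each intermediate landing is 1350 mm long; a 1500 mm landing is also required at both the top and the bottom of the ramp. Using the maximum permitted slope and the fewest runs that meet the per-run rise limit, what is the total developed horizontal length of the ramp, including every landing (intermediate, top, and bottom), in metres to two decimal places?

⌈2377/760⌉ = 4 ramp runs. That means 3 intermediate landings.
Ramp run (horizontal) at 1:14: 2377 × 14 = 33278 mm.
3 intermediate landings contribute 3 × 1350 = 4050 mm.
Top and bottom landings: 2 × 1500 = 3000 mm.
Total = 33278 + 4050 + 3000 = 40328 mm.
= 40.33 m.

40.33 m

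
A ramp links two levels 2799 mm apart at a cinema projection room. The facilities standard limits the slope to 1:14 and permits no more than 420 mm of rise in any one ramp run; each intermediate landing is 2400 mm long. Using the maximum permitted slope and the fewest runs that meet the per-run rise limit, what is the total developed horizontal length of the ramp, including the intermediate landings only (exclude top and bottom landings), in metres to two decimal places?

⌈2799/420⌉ = 7 ramp runs. That means 6 intermediate landings.
Horizontal run for 2799 mm of rise at 1:14 is 2799 × 14 = 39186 mm.
6 intermediate landings contribute 6 × 2400 = 14400 mm.
Total developed length = 39186 + 14400 = 53586 mm.
= 53.59 m.

53.59 m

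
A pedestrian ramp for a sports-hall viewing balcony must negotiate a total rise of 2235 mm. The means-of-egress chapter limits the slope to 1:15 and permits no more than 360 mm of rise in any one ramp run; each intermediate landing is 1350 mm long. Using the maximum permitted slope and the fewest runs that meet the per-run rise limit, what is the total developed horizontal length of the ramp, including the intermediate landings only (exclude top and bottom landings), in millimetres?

41625 mm

2235 / 360 = 6.208 → round up to 7 ramp runs. That means 6 intermediate landings.
Horizontal run for 2235 mm of rise at 1:15 is 2235 × 15 = 33525 mm.
Intermediate landings: 6 × 1350 = 8100 mm.
Developed length = 33525 + 8100 = 41625 mm.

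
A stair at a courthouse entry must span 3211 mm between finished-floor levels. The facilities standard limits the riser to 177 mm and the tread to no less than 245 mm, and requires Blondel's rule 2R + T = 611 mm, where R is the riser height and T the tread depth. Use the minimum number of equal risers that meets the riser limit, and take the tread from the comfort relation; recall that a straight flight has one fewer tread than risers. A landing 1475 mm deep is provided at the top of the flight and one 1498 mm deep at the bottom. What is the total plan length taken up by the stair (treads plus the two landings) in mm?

7887 mm

⌈3211/177⌉ = 19 risers.
R = 3211 ÷ 19 = 169 mm.
From 2R + T = 611: T = 611 − 338 = 273 mm.
Going = (19 − 1) × 273 = 4914 mm.
Add landings: 4914 + 1475 + 1498 = 7887 mm.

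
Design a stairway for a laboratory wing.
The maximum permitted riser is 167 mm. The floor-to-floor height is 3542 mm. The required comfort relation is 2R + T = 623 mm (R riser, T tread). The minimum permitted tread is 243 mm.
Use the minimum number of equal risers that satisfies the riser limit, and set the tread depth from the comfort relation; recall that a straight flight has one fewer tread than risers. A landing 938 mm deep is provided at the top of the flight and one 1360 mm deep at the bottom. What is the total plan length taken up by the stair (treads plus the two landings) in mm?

8619 mm

3542 / 167 = 21.21, so 22 risers are needed.
Each riser is 3542/22 = 161 mm (≤ 167 mm).
From 2R + T = 623: T = 623 − 322 = 301 mm.
Going = (22 − 1) × 301 = 6321 mm.
Add landings: 6321 + 938 + 1360 = 8619 mm.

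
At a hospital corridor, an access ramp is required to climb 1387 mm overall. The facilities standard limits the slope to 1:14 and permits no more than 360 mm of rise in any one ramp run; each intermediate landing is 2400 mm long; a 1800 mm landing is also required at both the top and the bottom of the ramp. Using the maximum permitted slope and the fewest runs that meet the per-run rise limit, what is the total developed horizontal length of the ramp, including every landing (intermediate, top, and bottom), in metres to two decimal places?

At most 360 each: 1387/360 = 3.85, giving 4 ramp runs. That means 3 intermediate landings.
Horizontal run for 1387 mm of rise at 1:14 is 1387 × 14 = 19418 mm.
Intermediate landings: 3 × 2400 = 7200 mm.
Top and bottom landings: 2 × 1800 = 3600 mm.
Total = 19418 + 7200 + 3600 = 30218 mm.
= 30.22 m.

30.22 m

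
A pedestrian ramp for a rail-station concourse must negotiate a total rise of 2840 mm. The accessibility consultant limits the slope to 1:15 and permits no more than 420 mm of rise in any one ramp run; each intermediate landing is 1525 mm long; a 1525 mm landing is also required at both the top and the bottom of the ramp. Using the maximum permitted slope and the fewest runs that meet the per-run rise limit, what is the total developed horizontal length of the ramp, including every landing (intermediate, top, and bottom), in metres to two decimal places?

2840 / 420 = 6.762 → round up to 7 ramp runs. That means 6 intermediate landings.
Horizontal run for 2840 mm of rise at 1:15 is 2840 × 15 = 42600 mm.
6 intermediate landings contribute 6 × 1525 = 9150 mm.
Top and bottom landings: 2 × 1525 = 3050 mm.
Total = 42600 + 9150 + 3050 = 54800 mm.
= 54.80 m.

54.80 m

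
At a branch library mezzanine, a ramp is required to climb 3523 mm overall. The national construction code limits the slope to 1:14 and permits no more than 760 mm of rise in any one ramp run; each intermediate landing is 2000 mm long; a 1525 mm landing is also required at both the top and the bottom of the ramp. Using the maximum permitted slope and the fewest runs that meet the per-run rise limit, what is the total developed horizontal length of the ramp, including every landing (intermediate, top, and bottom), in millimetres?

60372 mm

⌈3523/760⌉ = 5 ramp runs. That means 4 intermediate landings.
Horizontal run for 3523 mm of rise at 1:14 is 3523 × 14 = 49322 mm.
Intermediate landings: 4 × 2000 = 8000 mm.
Top and bottom landings: 2 × 1525 = 3050 mm.
Total = 49322 + 8000 + 3050 = 60372 mm.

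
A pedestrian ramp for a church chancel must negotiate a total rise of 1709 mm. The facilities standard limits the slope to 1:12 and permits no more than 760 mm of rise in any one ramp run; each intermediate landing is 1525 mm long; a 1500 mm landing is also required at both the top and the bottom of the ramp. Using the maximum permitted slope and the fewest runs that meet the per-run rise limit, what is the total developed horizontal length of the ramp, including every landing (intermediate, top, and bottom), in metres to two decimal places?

26.56 m

At most 760 each: 1709/760 = 2.25, giving 3 ramp runs. That means 2 intermediate landings.
Horizontal run for 1709 mm of rise at 1:12 is 1709 × 12 = 20508 mm.
Intermediate landings: 2 × 1525 = 3050 mm.
Top and bottom landings: 2 × 1500 = 3000 mm.
Total = 20508 + 3050 + 3000 = 26558 mm.
= 26.56 m.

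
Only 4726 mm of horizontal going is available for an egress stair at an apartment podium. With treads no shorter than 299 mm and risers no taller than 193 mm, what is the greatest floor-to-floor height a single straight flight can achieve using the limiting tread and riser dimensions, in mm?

3088 mm

4726 / 299 = 15.81, so 15 treads fit.
Risers = treads + 1 = 16.
Maximum height = 16 × 193 = 3088 mm.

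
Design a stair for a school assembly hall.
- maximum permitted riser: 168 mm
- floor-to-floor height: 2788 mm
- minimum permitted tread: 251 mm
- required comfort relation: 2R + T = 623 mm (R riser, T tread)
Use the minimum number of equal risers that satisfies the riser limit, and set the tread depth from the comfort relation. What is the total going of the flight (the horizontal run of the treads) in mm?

4720 mm

⌈2788/168⌉ = 17 risers.
Riser R = 2788 / 17 = 164 mm, within the 168 mm limit.
T = 623 − 2·164 = 295 mm, which satisfies the 251 mm minimum.
17 risers give 16 treads; going = 16 × 295 = 4720 mm.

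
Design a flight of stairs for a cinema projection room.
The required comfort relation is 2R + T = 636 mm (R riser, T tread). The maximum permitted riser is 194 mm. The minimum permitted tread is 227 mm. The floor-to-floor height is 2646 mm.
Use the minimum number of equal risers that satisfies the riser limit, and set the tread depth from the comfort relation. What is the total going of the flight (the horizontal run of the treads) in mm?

2646 / 194 = 13.64, so 14 risers are needed.
Riser R = 2646 / 14 = 189 mm, within the 194 mm limit.
Tread T = 636 − 2 × 189 = 258 mm (≥ 227 mm).
14 risers give 13 treads; going = 13 × 258 = 3354 mm.

3354 mm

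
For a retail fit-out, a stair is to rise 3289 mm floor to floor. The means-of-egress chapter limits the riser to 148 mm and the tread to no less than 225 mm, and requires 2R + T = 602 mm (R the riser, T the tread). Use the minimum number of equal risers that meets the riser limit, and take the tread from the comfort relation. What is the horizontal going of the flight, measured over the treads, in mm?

6952 mm

At most 148 each: 3289/148 = 22.22, giving 23 risers.
R = 3289 ÷ 23 = 143 mm.
Tread T = 602 − 2 × 143 = 316 mm (≥ 225 mm).
Going = (23 − 1) × 316 = 6952 mm.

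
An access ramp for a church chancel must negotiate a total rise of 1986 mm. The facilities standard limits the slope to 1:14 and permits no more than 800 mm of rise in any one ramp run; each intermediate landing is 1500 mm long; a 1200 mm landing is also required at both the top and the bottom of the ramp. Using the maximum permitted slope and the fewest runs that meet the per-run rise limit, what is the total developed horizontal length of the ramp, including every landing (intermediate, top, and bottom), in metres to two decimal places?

⌈1986/800⌉ = 3 ramp runs. That means 2 intermediate landings.
Horizontal run for 1986 mm of rise at 1:14 is 1986 × 14 = 27804 mm.
2 intermediate landings contribute 2 × 1500 = 3000 mm.
Top and bottom landings: 2 × 1200 = 2400 mm.
Total = 27804 + 3000 + 2400 = 33204 mm.
= 33.20 m.

33.20 m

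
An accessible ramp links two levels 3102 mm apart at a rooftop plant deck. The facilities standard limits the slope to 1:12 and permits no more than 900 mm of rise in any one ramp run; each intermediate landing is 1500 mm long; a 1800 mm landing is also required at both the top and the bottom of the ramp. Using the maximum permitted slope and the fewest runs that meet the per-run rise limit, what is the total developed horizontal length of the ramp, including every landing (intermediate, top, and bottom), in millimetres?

45324 mm

⌈3102/900⌉ = 4 ramp runs. That means 3 intermediate landings.
Ramp run (horizontal) at 1:12: 3102 × 12 = 37224 mm.
3 intermediate landings contribute 3 × 1500 = 4500 mm.
Top and bottom landings: 2 × 1800 = 3600 mm.
Total = 37224 + 4500 + 3600 = 45324 mm.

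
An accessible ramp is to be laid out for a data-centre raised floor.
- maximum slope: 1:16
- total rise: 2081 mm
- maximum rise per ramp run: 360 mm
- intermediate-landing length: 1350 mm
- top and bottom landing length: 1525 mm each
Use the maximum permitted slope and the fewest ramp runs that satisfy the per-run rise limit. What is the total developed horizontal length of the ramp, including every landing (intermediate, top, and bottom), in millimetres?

43096 mm

2081 / 360 = 5.78, so 6 ramp runs are needed. That means 5 intermediate landings.
Horizontal run for 2081 mm of rise at 1:16 is 2081 × 16 = 33296 mm.
5 intermediate landings contribute 5 × 1350 = 6750 mm.
Top and bottom landings: 2 × 1525 = 3050 mm.
Total = 33296 + 6750 + 3050 = 43096 mm.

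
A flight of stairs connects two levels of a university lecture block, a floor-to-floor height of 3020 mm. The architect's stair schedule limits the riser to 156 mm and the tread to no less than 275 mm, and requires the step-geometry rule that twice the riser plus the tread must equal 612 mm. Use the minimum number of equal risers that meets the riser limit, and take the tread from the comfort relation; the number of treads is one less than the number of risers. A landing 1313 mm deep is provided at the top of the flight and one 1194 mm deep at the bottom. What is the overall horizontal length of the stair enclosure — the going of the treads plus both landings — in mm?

8397 mm

3020 / 156 = 19.359 → round up to 20 risers.
Each riser is 3020/20 = 151 mm (≤ 156 mm).
T = 612 − 2·151 = 310 mm, which satisfies the 275 mm minimum.
20 risers give 19 treads; going = 19 × 310 = 5890 mm.
Enclosure = 5890 + 1313 + 1194 = 8397 mm.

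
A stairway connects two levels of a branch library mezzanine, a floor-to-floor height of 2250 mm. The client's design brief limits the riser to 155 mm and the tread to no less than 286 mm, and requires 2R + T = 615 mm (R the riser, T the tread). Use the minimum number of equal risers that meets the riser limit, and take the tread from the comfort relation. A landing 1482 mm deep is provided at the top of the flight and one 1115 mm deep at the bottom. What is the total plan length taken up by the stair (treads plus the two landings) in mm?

2250 / 155 = 14.516 → round up to 15 risers.
Each riser is 2250/15 = 150 mm (≤ 155 mm).
T = 615 − 2·150 = 315 mm, which satisfies the 286 mm minimum.
15 risers give 14 treads; going = 14 × 315 = 4410 mm.
Add landings: 4410 + 1482 + 1115 = 7007 mm.

7007 mm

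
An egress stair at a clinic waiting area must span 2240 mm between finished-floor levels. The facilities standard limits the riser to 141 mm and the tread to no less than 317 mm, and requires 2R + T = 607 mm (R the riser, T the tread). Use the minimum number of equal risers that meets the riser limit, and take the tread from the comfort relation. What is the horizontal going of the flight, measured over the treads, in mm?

⌈2240/141⌉ = 16 risers.
R = 2240 ÷ 16 = 140 mm.
From 2R + T = 607: T = 607 − 280 = 327 mm.
Treads = 16 − 1 = 15; going = 15 × 327 = 4905 mm.

4905 mm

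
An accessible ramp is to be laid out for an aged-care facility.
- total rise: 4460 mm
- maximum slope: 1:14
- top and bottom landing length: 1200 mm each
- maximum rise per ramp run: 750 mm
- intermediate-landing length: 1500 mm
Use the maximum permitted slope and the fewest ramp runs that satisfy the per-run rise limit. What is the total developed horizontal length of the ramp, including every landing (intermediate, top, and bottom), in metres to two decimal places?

⌈4460/750⌉ = 6 ramp runs. That means 5 intermediate landings.
Horizontal run for 4460 mm of rise at 1:14 is 4460 × 14 = 62440 mm.
5 intermediate landings contribute 5 × 1500 = 7500 mm.
Top and bottom landings: 2 × 1200 = 2400 mm.
Total = 62440 + 7500 + 2400 = 72340 mm.
= 72.34 m.

72.34 m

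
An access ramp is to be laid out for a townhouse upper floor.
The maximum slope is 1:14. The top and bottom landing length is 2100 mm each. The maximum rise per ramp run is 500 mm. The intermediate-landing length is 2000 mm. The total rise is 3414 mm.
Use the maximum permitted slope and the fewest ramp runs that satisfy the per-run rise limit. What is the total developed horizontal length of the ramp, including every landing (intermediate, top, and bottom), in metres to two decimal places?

64.00 m

⌈3414/500⌉ = 7 ramp runs. That means 6 intermediate landings.
Horizontal run for 3414 mm of rise at 1:14 is 3414 × 14 = 47796 mm.
6 intermediate landings contribute 6 × 2000 = 12000 mm.
Top and bottom landings: 2 × 2100 = 4200 mm.
Total = 47796 + 12000 + 4200 = 63996 mm.
= 64.00 m.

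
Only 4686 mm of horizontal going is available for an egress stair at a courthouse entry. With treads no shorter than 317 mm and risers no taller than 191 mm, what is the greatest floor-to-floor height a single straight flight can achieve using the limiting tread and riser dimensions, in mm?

2865 mm

Treads that fit: ⌊4686 / 317⌋ = 14.
Risers = treads + 1 = 15.
Maximum height = 15 × 191 = 2865 mm.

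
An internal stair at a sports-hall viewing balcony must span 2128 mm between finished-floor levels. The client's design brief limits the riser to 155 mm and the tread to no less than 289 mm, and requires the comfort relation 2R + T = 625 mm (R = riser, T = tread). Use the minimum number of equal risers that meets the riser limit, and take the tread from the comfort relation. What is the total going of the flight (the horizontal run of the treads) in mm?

4173 mm

2128 / 155 = 13.73, so 14 risers are needed.
R = 2128 ÷ 14 = 152 mm.
From 2R + T = 625: T = 625 − 304 = 321 mm.
14 risers give 13 treads; going = 13 × 321 = 4173 mm.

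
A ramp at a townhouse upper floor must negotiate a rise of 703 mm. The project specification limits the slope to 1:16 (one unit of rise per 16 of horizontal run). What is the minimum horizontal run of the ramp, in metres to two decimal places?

Run = rise × 16 = 703 × 16 = 11248 mm.
11248 mm = 11.25 m.

11.25 m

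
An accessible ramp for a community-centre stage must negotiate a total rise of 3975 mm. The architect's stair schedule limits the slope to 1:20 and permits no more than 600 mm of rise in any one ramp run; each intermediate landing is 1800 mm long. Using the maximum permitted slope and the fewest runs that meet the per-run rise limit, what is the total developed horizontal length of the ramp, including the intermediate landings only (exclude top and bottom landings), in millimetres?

90300 mm

3975 / 600 = 6.62, so 7 ramp runs are needed. That means 6 intermediate landings.
Horizontal run for 3975 mm of rise at 1:20 is 3975 × 20 = 79500 mm.
Intermediate landings: 6 × 1800 = 10800 mm.
Total developed length = 79500 + 10800 = 90300 mm.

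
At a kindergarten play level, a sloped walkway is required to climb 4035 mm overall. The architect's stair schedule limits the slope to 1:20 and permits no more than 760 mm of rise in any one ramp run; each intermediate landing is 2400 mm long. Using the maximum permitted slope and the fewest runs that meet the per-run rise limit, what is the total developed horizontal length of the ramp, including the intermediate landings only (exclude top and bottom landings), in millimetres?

4035 / 760 = 5.309 → round up to 6 ramp runs. That means 5 intermediate landings.
Ramp run (horizontal) at 1:20: 4035 × 20 = 80700 mm.
Intermediate landings: 5 × 2400 = 12000 mm.
Total developed length = 80700 + 12000 = 92700 mm.

92700 mm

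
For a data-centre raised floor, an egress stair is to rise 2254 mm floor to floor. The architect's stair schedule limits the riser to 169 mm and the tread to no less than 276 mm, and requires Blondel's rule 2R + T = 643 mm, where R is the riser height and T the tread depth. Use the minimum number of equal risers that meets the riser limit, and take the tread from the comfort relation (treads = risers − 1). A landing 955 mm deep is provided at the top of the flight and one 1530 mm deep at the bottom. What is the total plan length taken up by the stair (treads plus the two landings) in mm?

At most 169 each: 2254/169 = 13.34, giving 14 risers.
Each riser is 2254/14 = 161 mm (≤ 169 mm).
Tread T = 643 − 2 × 161 = 321 mm (≥ 276 mm).
Going = (14 − 1) × 321 = 4173 mm.
Enclosure = 4173 + 955 + 1530 = 6658 mm.

6658 mm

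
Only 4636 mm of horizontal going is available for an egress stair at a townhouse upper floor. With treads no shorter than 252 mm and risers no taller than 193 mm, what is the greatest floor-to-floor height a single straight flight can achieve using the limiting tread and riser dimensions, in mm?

Treads that fit: ⌊4636 / 252⌋ = 18.
Risers = treads + 1 = 19.
Maximum height = 19 × 193 = 3667 mm.

3667 mm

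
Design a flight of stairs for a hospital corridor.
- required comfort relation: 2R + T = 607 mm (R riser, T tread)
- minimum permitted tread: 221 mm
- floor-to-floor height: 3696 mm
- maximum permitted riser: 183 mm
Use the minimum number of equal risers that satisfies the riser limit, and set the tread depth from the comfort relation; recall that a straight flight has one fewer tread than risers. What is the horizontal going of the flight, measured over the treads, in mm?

3696 / 183 = 20.20, so 21 risers are needed.
R = 3696 ÷ 21 = 176 mm.
Tread T = 607 − 2 × 176 = 255 mm (≥ 221 mm).
Going = (21 − 1) × 255 = 5100 mm.

5100 mm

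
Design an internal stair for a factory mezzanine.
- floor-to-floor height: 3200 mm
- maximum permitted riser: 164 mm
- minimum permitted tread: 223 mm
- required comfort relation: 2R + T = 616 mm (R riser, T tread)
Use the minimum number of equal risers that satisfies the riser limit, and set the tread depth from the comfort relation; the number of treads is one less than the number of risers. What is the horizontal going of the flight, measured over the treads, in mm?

3200 / 164 = 19.51, so 20 risers are needed.
R = 3200 ÷ 20 = 160 mm.
T = 616 − 2·160 = 296 mm, which satisfies the 223 mm minimum.
20 risers give 19 treads; going = 19 × 296 = 5624 mm.

5624 mm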